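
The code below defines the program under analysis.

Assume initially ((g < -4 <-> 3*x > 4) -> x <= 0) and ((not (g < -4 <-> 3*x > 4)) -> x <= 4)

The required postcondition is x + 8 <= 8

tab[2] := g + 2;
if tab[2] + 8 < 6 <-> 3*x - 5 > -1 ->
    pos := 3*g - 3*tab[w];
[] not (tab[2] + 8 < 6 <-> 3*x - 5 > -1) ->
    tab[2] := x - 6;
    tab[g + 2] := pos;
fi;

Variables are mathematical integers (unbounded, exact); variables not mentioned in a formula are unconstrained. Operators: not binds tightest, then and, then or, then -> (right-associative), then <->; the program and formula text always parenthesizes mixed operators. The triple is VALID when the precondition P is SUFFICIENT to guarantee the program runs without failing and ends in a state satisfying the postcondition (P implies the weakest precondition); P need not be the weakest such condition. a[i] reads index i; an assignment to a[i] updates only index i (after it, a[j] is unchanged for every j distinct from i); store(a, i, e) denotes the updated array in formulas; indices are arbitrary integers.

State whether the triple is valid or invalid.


Working backward. After the program, the postcondition x + 8 <= 8 must hold; in canonical form it is x <= 0.
Then branch requires x <= 0; else branch requires x <= 0.
Before the if: ((tab[2] < -2 <-> 3*x > 4) -> x <= 0) and ((not (tab[2] < -2 <-> 3*x > 4)) -> x <= 0)
Before tab[2] := g + 2: ((g < -4 <-> 3*x > 4) -> x <= 0) and ((not (g < -4 <-> 3*x > 4)) -> x <= 0)
The weakest precondition is ((g < -4 <-> 3*x > 4) -> x <= 0) and ((not (g < -4 <-> 3*x > 4)) -> x <= 0).
Check whether ((g < -4 <-> 3*x > 4) -> x <= 0) and ((not (g < -4 <-> 3*x > 4)) -> x <= 4) implies it.
Countermodel: at the initial state g = -5, x = 1, the precondition holds but the weakest precondition fails.
Answer: invalid


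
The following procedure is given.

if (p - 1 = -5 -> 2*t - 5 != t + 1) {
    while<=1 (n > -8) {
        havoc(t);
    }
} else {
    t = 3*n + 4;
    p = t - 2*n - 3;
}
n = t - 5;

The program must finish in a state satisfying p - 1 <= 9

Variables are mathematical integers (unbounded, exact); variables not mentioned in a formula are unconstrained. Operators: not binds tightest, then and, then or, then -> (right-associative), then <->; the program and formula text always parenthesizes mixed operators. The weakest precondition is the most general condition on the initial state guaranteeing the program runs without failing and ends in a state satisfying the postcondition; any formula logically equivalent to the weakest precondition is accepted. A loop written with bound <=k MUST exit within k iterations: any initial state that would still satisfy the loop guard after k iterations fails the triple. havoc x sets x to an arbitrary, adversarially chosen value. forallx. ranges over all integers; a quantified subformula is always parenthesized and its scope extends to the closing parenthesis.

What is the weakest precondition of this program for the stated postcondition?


Working backward. After the program, the postcondition p - 1 <= 9 must hold; in canonical form it is p <= 10.
Before n := t - 5: p <= 10
Then branch requires (n > -8 -> ((not (n > -8)) and p <= 10)) and ((not (n > -8)) -> p <= 10); else branch requires n <= 9.
Before the if: ((p = -4 -> t != 6) -> ((n > -8 -> ((not (n > -8)) and p <= 10)) and ((not (n > -8)) -> p <= 10))) and ((not (p = -4 -> t != 6)) -> n <= 9)
Answer: WP = ((p = -4 -> t != 6) -> ((n > -8 -> ((not (n > -8)) and p <= 10)) and ((not (n > -8)) -> p <= 10))) and ((not (p = -4 -> t != 6)) -> n <= 9)


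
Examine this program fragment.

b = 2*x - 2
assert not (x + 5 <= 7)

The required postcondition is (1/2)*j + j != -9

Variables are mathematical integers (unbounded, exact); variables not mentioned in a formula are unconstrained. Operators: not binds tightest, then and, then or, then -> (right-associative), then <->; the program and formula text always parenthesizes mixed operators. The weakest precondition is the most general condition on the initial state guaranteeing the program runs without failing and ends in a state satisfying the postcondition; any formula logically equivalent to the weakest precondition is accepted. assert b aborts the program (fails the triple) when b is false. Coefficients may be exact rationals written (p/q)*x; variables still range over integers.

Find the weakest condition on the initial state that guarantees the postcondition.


Working backward. After the program, the postcondition (1/2)*j + j != -9 must hold; in canonical form it is (3/2)*j != -9.
Before assert not (x + 5 <= 7): (not (x <= 2)) and (3/2)*j != -9
Before b := 2*x - 2: (not (x <= 2)) and (3/2)*j != -9
Answer: WP = (not (x <= 2)) and (3/2)*j != -9


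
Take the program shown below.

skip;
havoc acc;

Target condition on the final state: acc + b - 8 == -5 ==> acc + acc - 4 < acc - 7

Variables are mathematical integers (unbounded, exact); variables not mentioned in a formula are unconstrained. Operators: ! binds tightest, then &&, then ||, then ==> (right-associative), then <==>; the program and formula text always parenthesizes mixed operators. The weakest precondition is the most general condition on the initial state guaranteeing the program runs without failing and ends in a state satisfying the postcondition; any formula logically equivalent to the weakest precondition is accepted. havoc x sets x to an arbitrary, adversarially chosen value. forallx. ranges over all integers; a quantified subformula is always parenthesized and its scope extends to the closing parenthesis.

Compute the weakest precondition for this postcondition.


Working backward. After the program, the postcondition acc + b - 8 == -5 ==> acc + acc - 4 < acc - 7 must hold; in canonical form it is acc + b == 3 ==> acc < -3.
Before havoc acc: forall acc_1. (acc_1 + b == 3 ==> acc_1 < -3)
Before skip: forall acc_1. (acc_1 + b == 3 ==> acc_1 < -3)
Answer: WP = forall acc_1. (acc_1 + b == 3 ==> acc_1 < -3)


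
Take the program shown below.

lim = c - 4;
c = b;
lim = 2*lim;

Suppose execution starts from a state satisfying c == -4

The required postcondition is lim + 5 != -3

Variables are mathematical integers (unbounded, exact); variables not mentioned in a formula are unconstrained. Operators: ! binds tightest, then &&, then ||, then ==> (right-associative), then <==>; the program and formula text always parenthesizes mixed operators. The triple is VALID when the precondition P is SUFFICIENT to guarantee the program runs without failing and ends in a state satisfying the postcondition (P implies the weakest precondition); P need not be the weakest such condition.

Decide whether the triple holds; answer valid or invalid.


Working backward. After the program, the postcondition lim + 5 != -3 must hold; in canonical form it is lim != -8.
Before lim := 2*lim: 2*lim != -8
Before c := b: 2*lim != -8
Before lim := c - 4: 2*c != 0
The weakest precondition is 2*c != 0.
Check whether c == -4 implies it.
Every state satisfying the precondition satisfies the weakest precondition: the implication holds.
Answer: valid


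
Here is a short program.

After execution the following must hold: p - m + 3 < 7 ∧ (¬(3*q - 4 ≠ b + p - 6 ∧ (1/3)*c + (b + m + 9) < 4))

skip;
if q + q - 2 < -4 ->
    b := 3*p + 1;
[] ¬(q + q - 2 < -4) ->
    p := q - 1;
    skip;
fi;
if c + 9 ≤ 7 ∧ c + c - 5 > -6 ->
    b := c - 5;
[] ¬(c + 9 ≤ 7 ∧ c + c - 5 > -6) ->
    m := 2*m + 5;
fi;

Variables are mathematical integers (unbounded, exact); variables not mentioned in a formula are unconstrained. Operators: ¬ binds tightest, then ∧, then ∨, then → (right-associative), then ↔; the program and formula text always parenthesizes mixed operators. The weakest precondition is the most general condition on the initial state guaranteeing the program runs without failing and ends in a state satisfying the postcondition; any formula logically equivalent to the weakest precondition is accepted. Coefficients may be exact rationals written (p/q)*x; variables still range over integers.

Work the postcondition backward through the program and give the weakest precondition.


Working backward. After the program, the postcondition p - m + 3 < 7 ∧ (¬(3*q - 4 ≠ b + p - 6 ∧ (1/3)*c + (b + m + 9) < 4)) must hold; in canonical form it is p < m + 4 ∧ (¬(3*q ≠ b + p - 2 ∧ b + (1/3)*c + m < -5)).
Then branch requires p < m + 4 ∧ (¬(3*q ≠ c + p - 7 ∧ (4/3)*c + m < 0)); else branch requires p < 2*m + 9 ∧ (¬(3*q ≠ b + p - 2 ∧ b + (1/3)*c + 2*m < -10)).
Before the if: ((c ≤ -2 ∧ 2*c > -1) → (p < m + 4 ∧ (¬(3*q ≠ c + p - 7 ∧ (4/3)*c + m < 0)))) ∧ ((¬(c ≤ -2 ∧ 2*c > -1)) → (p < 2*m + 9 ∧ (¬(3*q ≠ b + p - 2 ∧ b + (1/3)*c + 2*m < -10))))
Then branch requires ((c ≤ -2 ∧ 2*c > -1) → (p < m + 4 ∧ (¬(3*q ≠ c + p - 7 ∧ (4/3)*c + m < 0)))) ∧ ((¬(c ≤ -2 ∧ 2*c > -1)) → (p < 2*m + 9 ∧ (¬(3*q ≠ 4*p - 1 ∧ (1/3)*c + 2*m + 3*p < -11)))); else branch requires ((c ≤ -2 ∧ 2*c > -1) → (q < m + 5 ∧ (¬(2*q ≠ c - 8 ∧ (4/3)*c + m < 0)))) ∧ ((¬(c ≤ -2 ∧ 2*c > -1)) → (q < 2*m + 10 ∧ (¬(2*q ≠ b - 3 ∧ b + (1/3)*c + 2*m < -10)))).
Before the if: (2*q < -2 → (((c ≤ -2 ∧ 2*c > -1) → (p < m + 4 ∧ (¬(3*q ≠ c + p - 7 ∧ (4/3)*c + m < 0)))) ∧ ((¬(c ≤ -2 ∧ 2*c > -1)) → (p < 2*m + 9 ∧ (¬(3*q ≠ 4*p - 1 ∧ (1/3)*c + 2*m + 3*p < -11)))))) ∧ ((¬(2*q < -2)) → (((c ≤ -2 ∧ 2*c > -1) → (q < m + 5 ∧ (¬(2*q ≠ c - 8 ∧ (4/3)*c + m < 0)))) ∧ ((¬(c ≤ -2 ∧ 2*c > -1)) → (q < 2*m + 10 ∧ (¬(2*q ≠ b - 3 ∧ b + (1/3)*c + 2*m < -10))))))
Before skip: (2*q < -2 → (((c ≤ -2 ∧ 2*c > -1) → (p < m + 4 ∧ (¬(3*q ≠ c + p - 7 ∧ (4/3)*c + m < 0)))) ∧ ((¬(c ≤ -2 ∧ 2*c > -1)) → (p < 2*m + 9 ∧ (¬(3*q ≠ 4*p - 1 ∧ (1/3)*c + 2*m + 3*p < -11)))))) ∧ ((¬(2*q < -2)) → (((c ≤ -2 ∧ 2*c > -1) → (q < m + 5 ∧ (¬(2*q ≠ c - 8 ∧ (4/3)*c + m < 0)))) ∧ ((¬(c ≤ -2 ∧ 2*c > -1)) → (q < 2*m + 10 ∧ (¬(2*q ≠ b - 3 ∧ b + (1/3)*c + 2*m < -10))))))
Answer: WP = (2*q < -2 → (((c ≤ -2 ∧ 2*c > -1) → (p < m + 4 ∧ (¬(3*q ≠ c + p - 7 ∧ (4/3)*c + m < 0)))) ∧ ((¬(c ≤ -2 ∧ 2*c > -1)) → (p < 2*m + 9 ∧ (¬(3*q ≠ 4*p - 1 ∧ (1/3)*c + 2*m + 3*p < -11)))))) ∧ ((¬(2*q < -2)) → (((c ≤ -2 ∧ 2*c > -1) → (q < m + 5 ∧ (¬(2*q ≠ c - 8 ∧ (4/3)*c + m < 0)))) ∧ ((¬(c ≤ -2 ∧ 2*c > -1)) → (q < 2*m + 10 ∧ (¬(2*q ≠ b - 3 ∧ b + (1/3)*c + 2*m < -10))))))


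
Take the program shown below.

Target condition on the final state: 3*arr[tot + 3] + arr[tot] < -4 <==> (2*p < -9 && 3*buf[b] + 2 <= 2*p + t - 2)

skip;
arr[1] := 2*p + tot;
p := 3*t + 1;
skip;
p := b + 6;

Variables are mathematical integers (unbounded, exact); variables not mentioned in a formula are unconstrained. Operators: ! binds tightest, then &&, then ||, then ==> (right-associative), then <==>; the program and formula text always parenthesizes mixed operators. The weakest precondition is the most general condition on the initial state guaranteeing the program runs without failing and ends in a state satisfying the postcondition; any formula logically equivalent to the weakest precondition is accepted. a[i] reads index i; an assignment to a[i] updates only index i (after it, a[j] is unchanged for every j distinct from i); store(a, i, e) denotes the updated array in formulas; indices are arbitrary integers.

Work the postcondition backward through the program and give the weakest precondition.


Working backward. After the program, the postcondition 3*arr[tot + 3] + arr[tot] < -4 <==> (2*p < -9 && 3*buf[b] + 2 <= 2*p + t - 2) must hold; in canonical form it is 3*arr[tot + 3] + arr[tot] < -4 <==> (2*p < -9 && 3*buf[b] <= 2*p + t - 4).
Before p := b + 6: 3*arr[tot + 3] + arr[tot] < -4 <==> (2*b < -21 && 3*buf[b] <= 2*b + t + 8)
Before skip: 3*arr[tot + 3] + arr[tot] < -4 <==> (2*b < -21 && 3*buf[b] <= 2*b + t + 8)
Before p := 3*t + 1: 3*arr[tot + 3] + arr[tot] < -4 <==> (2*b < -21 && 3*buf[b] <= 2*b + t + 8)
Before arr[1] := 2*p + tot: 3*store(arr, 1, 2*p + tot)[tot + 3] + store(arr, 1, 2*p + tot)[tot] < -4 <==> (2*b < -21 && 3*buf[b] <= 2*b + t + 8)
Before skip: 3*store(arr, 1, 2*p + tot)[tot + 3] + store(arr, 1, 2*p + tot)[tot] < -4 <==> (2*b < -21 && 3*buf[b] <= 2*b + t + 8)
Answer: WP = 3*store(arr, 1, 2*p + tot)[tot + 3] + store(arr, 1, 2*p + tot)[tot] < -4 <==> (2*b < -21 && 3*buf[b] <= 2*b + t + 8)


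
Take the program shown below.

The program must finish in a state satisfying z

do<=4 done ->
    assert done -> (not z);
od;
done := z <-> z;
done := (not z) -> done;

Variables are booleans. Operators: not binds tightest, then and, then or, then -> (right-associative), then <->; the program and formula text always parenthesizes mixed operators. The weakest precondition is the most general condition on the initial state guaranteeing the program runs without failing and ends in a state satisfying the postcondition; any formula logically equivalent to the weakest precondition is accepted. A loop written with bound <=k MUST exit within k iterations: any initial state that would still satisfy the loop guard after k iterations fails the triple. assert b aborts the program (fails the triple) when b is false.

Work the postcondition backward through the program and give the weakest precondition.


Working backward. After the program, z must hold.
Before done := (not z) -> done: z
Before done := z <-> z: z
Before the loop (bound <=4), unroll the exhaustion recursion (WP_0 = exit-now case; WP_j = one more guarded iteration, up to j = 4):
  WP_0: (not done) and z
  WP_1: (done -> ((done -> (not z)) and (not done) and z)) and ((not done) -> z)
  WP_2: (done -> ((done -> (not z)) and (done -> ((done -> (not z)) and (not done) and z)) and ((not done) -> z))) and ((not done) -> z)
  WP_3: (done -> ((done -> (not z)) and (done -> ((done -> (not z)) and (done -> ((done -> (not z)) and (not done) and z)) and ((not done) -> z))) and ((not done) -> z))) and ((not done) -> z)
  WP_4: (done -> ((done -> (not z)) and (done -> ((done -> (not z)) and (done -> ((done -> (not z)) and (done -> ((done -> (not z)) and (not done) and z)) and ((not done) -> z))) and ((not done) -> z))) and ((not done) -> z))) and ((not done) -> z)
So before the loop: (done -> ((done -> (not z)) and (done -> ((done -> (not z)) and (done -> ((done -> (not z)) and (done -> ((done -> (not z)) and (not done) and z)) and ((not done) -> z))) and ((not done) -> z))) and ((not done) -> z))) and ((not done) -> z)
Answer: WP = (done -> ((done -> (not z)) and (done -> ((done -> (not z)) and (done -> ((done -> (not z)) and (done -> ((done -> (not z)) and (not done) and z)) and ((not done) -> z))) and ((not done) -> z))) and ((not done) -> z))) and ((not done) -> z)


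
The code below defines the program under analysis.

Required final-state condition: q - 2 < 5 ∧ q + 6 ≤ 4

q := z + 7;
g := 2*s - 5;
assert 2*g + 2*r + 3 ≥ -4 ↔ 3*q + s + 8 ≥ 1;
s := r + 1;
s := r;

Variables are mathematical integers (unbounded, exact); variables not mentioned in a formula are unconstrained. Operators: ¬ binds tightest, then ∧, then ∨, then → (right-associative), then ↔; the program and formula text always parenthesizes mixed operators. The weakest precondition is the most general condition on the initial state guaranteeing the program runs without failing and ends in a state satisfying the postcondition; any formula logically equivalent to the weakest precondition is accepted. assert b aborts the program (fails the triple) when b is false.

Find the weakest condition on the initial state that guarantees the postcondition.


Working backward. After the program, the postcondition q - 2 < 5 ∧ q + 6 ≤ 4 must hold; in canonical form it is q < 7 ∧ q ≤ -2.
Before s := r: q < 7 ∧ q ≤ -2
Before s := r + 1: q < 7 ∧ q ≤ -2
Before assert 2*g + 2*r + 3 ≥ -4 ↔ 3*q + s + 8 ≥ 1: (2*g + 2*r ≥ -7 ↔ 3*q + s ≥ -7) ∧ q < 7 ∧ q ≤ -2
Before g := 2*s - 5: (2*r + 4*s ≥ 3 ↔ 3*q + s ≥ -7) ∧ q < 7 ∧ q ≤ -2
Before q := z + 7: (2*r + 4*s ≥ 3 ↔ s + 3*z ≥ -28) ∧ z < 0 ∧ z ≤ -9
Answer: WP = (2*r + 4*s ≥ 3 ↔ s + 3*z ≥ -28) ∧ z < 0 ∧ z ≤ -9


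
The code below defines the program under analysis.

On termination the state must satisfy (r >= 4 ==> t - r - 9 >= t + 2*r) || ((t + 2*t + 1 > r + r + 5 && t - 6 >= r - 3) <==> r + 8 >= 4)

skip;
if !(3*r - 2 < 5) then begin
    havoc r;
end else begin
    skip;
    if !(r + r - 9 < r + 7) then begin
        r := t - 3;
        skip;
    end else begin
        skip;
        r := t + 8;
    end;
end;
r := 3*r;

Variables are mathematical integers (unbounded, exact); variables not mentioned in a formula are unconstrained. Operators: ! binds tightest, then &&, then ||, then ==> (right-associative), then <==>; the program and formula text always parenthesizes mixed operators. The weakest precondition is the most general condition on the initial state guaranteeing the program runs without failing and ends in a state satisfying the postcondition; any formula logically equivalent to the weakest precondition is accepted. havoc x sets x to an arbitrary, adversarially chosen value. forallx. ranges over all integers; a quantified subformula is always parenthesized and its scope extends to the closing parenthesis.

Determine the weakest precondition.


Working backward. After the program, the postcondition (r >= 4 ==> t - r - 9 >= t + 2*r) || ((t + 2*t + 1 > r + r + 5 && t - 6 >= r - 3) <==> r + 8 >= 4) must hold; in canonical form it is (r >= 4 ==> 3*r <= -9) || ((3*t > 2*r + 4 && t >= r + 3) <==> r >= -4).
Before r := 3*r: (3*r >= 4 ==> 9*r <= -9) || ((3*t > 6*r + 4 && t >= 3*r + 3) <==> 3*r >= -4)
Then branch requires forall r_1. ((3*r_1 >= 4 ==> 9*r_1 <= -9) || ((3*t > 6*r_1 + 4 && t >= 3*r_1 + 3) <==> 3*r_1 >= -4)); else branch requires ((!(r < 16)) ==> ((3*t >= 13 ==> 9*t <= 18) || ((3*t < 14 && 2*t <= 6) <==> 3*t >= 5))) && (r < 16 ==> ((3*t >= -20 ==> 9*t <= -81) || ((3*t < -52 && 2*t <= -27) <==> 3*t >= -28))).
Before the if: ((!(3*r < 7)) ==> (forall r_1. ((3*r_1 >= 4 ==> 9*r_1 <= -9) || ((3*t > 6*r_1 + 4 && t >= 3*r_1 + 3) <==> 3*r_1 >= -4)))) && (3*r < 7 ==> (((!(r < 16)) ==> ((3*t >= 13 ==> 9*t <= 18) || ((3*t < 14 && 2*t <= 6) <==> 3*t >= 5))) && (r < 16 ==> ((3*t >= -20 ==> 9*t <= -81) || ((3*t < -52 && 2*t <= -27) <==> 3*t >= -28)))))
Before skip: ((!(3*r < 7)) ==> (forall r_1. ((3*r_1 >= 4 ==> 9*r_1 <= -9) || ((3*t > 6*r_1 + 4 && t >= 3*r_1 + 3) <==> 3*r_1 >= -4)))) && (3*r < 7 ==> (((!(r < 16)) ==> ((3*t >= 13 ==> 9*t <= 18) || ((3*t < 14 && 2*t <= 6) <==> 3*t >= 5))) && (r < 16 ==> ((3*t >= -20 ==> 9*t <= -81) || ((3*t < -52 && 2*t <= -27) <==> 3*t >= -28)))))
Answer: WP = ((!(3*r < 7)) ==> (forall r_1. ((3*r_1 >= 4 ==> 9*r_1 <= -9) || ((3*t > 6*r_1 + 4 && t >= 3*r_1 + 3) <==> 3*r_1 >= -4)))) && (3*r < 7 ==> (((!(r < 16)) ==> ((3*t >= 13 ==> 9*t <= 18) || ((3*t < 14 && 2*t <= 6) <==> 3*t >= 5))) && (r < 16 ==> ((3*t >= -20 ==> 9*t <= -81) || ((3*t < -52 && 2*t <= -27) <==> 3*t >= -28)))))


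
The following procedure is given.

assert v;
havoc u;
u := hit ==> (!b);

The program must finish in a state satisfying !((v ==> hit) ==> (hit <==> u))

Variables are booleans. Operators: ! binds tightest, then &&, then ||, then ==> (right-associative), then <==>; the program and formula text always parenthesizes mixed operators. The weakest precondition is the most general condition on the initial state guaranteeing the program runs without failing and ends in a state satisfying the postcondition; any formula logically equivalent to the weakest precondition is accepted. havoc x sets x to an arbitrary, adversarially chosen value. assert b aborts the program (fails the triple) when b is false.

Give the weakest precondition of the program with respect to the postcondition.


Working backward. After the program, !((v ==> hit) ==> (hit <==> u)) must hold.
Before u := hit ==> (!b): !((v ==> hit) ==> (hit <==> (hit ==> (!b))))
Before havoc u: !((v ==> hit) ==> (hit <==> (hit ==> (!b))))
Before assert v: v && (!((v ==> hit) ==> (hit <==> (hit ==> (!b)))))
Answer: WP = v && (!((v ==> hit) ==> (hit <==> (hit ==> (!b)))))


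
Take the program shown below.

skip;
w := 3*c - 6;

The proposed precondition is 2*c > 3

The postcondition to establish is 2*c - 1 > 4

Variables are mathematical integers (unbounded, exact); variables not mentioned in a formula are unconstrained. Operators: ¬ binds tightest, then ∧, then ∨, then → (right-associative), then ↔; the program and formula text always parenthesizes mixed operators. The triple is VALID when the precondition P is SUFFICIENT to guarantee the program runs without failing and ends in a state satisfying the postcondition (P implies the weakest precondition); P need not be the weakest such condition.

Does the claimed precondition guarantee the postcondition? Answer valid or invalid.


Working backward. After the program, the postcondition 2*c - 1 > 4 must hold; in canonical form it is 2*c > 5.
Before w := 3*c - 6: 2*c > 5
Before skip: 2*c > 5
The weakest precondition is 2*c > 5.
Check whether 2*c > 3 implies it.
Countermodel: at the initial state c = 2, the precondition holds but the weakest precondition fails.
Answer: invalid


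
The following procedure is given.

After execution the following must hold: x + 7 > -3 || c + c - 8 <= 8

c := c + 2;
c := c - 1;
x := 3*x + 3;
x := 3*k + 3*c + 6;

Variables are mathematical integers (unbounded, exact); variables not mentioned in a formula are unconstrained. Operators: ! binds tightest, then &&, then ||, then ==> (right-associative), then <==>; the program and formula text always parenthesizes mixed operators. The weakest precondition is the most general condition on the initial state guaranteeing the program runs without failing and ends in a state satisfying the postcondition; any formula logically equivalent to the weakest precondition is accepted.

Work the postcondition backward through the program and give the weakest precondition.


Working backward. After the program, the postcondition x + 7 > -3 || c + c - 8 <= 8 must hold; in canonical form it is x > -10 || 2*c <= 16.
Before x := 3*k + 3*c + 6: 3*c + 3*k > -16 || 2*c <= 16
Before x := 3*x + 3: 3*c + 3*k > -16 || 2*c <= 16
Before c := c - 1: 3*c + 3*k > -13 || 2*c <= 18
Before c := c + 2: 3*c + 3*k > -19 || 2*c <= 14
Answer: WP = 3*c + 3*k > -19 || 2*c <= 14


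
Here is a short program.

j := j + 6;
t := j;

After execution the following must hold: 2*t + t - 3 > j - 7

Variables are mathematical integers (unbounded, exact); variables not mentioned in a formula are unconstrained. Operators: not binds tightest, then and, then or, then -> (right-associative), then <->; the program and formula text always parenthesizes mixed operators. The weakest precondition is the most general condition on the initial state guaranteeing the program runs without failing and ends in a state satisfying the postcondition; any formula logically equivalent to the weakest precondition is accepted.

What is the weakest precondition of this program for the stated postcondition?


Working backward. After the program, the postcondition 2*t + t - 3 > j - 7 must hold; in canonical form it is 3*t > j - 4.
Before t := j: 2*j > -4
Before j := j + 6: 2*j > -16
Answer: WP = 2*j > -16


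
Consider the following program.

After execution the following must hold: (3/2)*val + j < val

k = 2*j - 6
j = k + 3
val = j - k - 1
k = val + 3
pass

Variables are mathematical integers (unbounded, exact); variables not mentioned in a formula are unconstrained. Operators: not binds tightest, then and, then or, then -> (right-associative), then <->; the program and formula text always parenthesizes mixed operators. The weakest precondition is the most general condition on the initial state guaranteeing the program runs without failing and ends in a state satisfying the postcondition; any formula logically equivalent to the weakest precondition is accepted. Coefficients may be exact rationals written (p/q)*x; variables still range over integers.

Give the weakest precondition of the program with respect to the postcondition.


Working backward. After the program, the postcondition (3/2)*val + j < val must hold; in canonical form it is j + (1/2)*val < 0.
Before skip: j + (1/2)*val < 0
Before k := val + 3: j + (1/2)*val < 0
Before val := j - k - 1: (3/2)*j < (1/2)*k + 1/2
Before j := k + 3: k < -4
Before k := 2*j - 6: 2*j < 2
Answer: WP = 2*j < 2


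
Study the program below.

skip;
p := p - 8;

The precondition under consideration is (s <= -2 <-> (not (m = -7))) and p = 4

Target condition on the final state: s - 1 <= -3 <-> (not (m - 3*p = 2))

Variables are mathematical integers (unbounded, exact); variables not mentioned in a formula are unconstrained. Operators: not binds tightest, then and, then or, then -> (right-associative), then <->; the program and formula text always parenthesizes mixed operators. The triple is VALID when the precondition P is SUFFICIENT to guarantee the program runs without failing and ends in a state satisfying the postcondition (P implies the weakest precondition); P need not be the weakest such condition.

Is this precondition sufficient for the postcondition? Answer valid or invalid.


Working backward. After the program, the postcondition s - 1 <= -3 <-> (not (m - 3*p = 2)) must hold; in canonical form it is s <= -2 <-> (not (m = 3*p + 2)).
Before p := p - 8: s <= -2 <-> (not (m = 3*p - 22))
Before skip: s <= -2 <-> (not (m = 3*p - 22))
The weakest precondition is s <= -2 <-> (not (m = 3*p - 22)).
Check whether (s <= -2 <-> (not (m = -7))) and p = 4 implies it.
Countermodel: at the initial state m = -10, p = 4, s = -2, the precondition holds but the weakest precondition fails.
Answer: invalid


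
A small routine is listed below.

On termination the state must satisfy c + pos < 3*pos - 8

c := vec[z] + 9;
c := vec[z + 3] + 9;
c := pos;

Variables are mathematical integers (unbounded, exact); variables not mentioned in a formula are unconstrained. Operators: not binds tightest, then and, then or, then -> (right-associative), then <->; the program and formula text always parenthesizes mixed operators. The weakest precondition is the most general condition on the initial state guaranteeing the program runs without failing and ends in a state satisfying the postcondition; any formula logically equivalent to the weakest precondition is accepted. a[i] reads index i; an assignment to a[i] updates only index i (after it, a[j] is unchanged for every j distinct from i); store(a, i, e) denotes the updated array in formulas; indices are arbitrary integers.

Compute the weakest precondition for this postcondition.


Working backward. After the program, the postcondition c + pos < 3*pos - 8 must hold; in canonical form it is c < 2*pos - 8.
Before c := pos: pos > 8
Before c := vec[z + 3] + 9: pos > 8
Before c := vec[z] + 9: pos > 8
Answer: WP = pos > 8


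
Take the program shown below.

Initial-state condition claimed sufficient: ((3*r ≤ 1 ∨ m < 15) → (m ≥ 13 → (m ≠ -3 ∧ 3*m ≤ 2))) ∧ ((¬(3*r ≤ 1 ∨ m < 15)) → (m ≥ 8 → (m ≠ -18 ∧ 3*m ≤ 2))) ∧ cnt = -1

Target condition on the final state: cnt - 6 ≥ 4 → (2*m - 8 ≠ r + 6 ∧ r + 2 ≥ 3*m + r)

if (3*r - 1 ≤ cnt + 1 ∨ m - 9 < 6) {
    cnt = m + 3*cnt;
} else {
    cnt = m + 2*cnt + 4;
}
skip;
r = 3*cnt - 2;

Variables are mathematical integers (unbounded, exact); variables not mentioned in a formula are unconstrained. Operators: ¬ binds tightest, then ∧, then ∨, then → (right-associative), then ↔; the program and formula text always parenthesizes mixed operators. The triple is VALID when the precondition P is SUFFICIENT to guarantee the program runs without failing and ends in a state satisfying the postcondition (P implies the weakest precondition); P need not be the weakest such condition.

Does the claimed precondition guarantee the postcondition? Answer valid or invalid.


Working backward. After the program, the postcondition cnt - 6 ≥ 4 → (2*m - 8 ≠ r + 6 ∧ r + 2 ≥ 3*m + r) must hold; in canonical form it is cnt ≥ 10 → (2*m ≠ r + 14 ∧ 3*m ≤ 2).
Before r := 3*cnt - 2: cnt ≥ 10 → (2*m ≠ 3*cnt + 12 ∧ 3*m ≤ 2)
Before skip: cnt ≥ 10 → (2*m ≠ 3*cnt + 12 ∧ 3*m ≤ 2)
Then branch requires 3*cnt + m ≥ 10 → (9*cnt + m ≠ -12 ∧ 3*m ≤ 2); else branch requires 2*cnt + m ≥ 6 → (6*cnt + m ≠ -24 ∧ 3*m ≤ 2).
Before the if: ((3*r ≤ cnt + 2 ∨ m < 15) → (3*cnt + m ≥ 10 → (9*cnt + m ≠ -12 ∧ 3*m ≤ 2))) ∧ ((¬(3*r ≤ cnt + 2 ∨ m < 15)) → (2*cnt + m ≥ 6 → (6*cnt + m ≠ -24 ∧ 3*m ≤ 2)))
The weakest precondition is ((3*r ≤ cnt + 2 ∨ m < 15) → (3*cnt + m ≥ 10 → (9*cnt + m ≠ -12 ∧ 3*m ≤ 2))) ∧ ((¬(3*r ≤ cnt + 2 ∨ m < 15)) → (2*cnt + m ≥ 6 → (6*cnt + m ≠ -24 ∧ 3*m ≤ 2))).
Check whether ((3*r ≤ 1 ∨ m < 15) → (m ≥ 13 → (m ≠ -3 ∧ 3*m ≤ 2))) ∧ ((¬(3*r ≤ 1 ∨ m < 15)) → (m ≥ 8 → (m ≠ -18 ∧ 3*m ≤ 2))) ∧ cnt = -1 implies it.
Every state satisfying the precondition satisfies the weakest precondition: the implication holds.
Answer: valid


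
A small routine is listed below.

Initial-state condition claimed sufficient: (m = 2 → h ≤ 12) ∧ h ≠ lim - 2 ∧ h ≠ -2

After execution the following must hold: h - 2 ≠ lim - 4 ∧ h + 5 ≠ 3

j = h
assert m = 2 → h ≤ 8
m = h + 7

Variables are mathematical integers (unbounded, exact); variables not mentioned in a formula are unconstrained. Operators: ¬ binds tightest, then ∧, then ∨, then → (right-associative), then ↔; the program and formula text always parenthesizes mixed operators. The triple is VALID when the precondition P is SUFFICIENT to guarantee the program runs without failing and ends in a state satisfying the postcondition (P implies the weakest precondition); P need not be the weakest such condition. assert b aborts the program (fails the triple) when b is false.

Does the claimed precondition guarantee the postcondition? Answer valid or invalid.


Working backward. After the program, the postcondition h - 2 ≠ lim - 4 ∧ h + 5 ≠ 3 must hold; in canonical form it is h ≠ lim - 2 ∧ h ≠ -2.
Before m := h + 7: h ≠ lim - 2 ∧ h ≠ -2
Before assert m = 2 → h ≤ 8: (m = 2 → h ≤ 8) ∧ h ≠ lim - 2 ∧ h ≠ -2
Before j := h: (m = 2 → h ≤ 8) ∧ h ≠ lim - 2 ∧ h ≠ -2
The weakest precondition is (m = 2 → h ≤ 8) ∧ h ≠ lim - 2 ∧ h ≠ -2.
Check whether (m = 2 → h ≤ 12) ∧ h ≠ lim - 2 ∧ h ≠ -2 implies it.
Countermodel: at the initial state h = 9, lim = 12, m = 2, the precondition holds but the weakest precondition fails.
Answer: invalid


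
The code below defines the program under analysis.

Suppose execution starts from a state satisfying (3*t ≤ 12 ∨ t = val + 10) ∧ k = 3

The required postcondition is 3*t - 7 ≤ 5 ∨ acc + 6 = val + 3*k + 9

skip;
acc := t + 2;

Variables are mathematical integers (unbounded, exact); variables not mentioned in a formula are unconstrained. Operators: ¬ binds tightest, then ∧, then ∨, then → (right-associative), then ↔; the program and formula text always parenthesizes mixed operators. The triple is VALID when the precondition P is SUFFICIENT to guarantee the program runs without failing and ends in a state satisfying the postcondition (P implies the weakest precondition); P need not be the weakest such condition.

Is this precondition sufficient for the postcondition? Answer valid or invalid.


Working backward. After the program, the postcondition 3*t - 7 ≤ 5 ∨ acc + 6 = val + 3*k + 9 must hold; in canonical form it is 3*t ≤ 12 ∨ acc = 3*k + val + 3.
Before acc := t + 2: 3*t ≤ 12 ∨ t = 3*k + val + 1
Before skip: 3*t ≤ 12 ∨ t = 3*k + val + 1
The weakest precondition is 3*t ≤ 12 ∨ t = 3*k + val + 1.
Check whether (3*t ≤ 12 ∨ t = val + 10) ∧ k = 3 implies it.
Every state satisfying the precondition satisfies the weakest precondition: the implication holds.
Answer: valid


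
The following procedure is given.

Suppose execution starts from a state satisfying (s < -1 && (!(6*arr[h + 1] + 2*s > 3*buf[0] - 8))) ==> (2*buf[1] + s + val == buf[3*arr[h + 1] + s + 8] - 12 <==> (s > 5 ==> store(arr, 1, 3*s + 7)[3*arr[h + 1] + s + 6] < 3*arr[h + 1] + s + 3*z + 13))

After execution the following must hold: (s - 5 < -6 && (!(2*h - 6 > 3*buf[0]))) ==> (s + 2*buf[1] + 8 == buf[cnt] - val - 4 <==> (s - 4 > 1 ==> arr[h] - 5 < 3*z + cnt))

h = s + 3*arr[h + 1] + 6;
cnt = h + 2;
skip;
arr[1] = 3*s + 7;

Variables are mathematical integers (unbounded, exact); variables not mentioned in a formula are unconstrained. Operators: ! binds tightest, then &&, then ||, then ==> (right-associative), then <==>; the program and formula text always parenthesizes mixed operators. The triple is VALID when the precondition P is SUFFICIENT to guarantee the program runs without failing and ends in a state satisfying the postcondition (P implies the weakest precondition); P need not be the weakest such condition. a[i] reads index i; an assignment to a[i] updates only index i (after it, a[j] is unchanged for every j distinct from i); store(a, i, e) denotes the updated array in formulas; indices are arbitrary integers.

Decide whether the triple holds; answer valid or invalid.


Working backward. After the program, the postcondition (s - 5 < -6 && (!(2*h - 6 > 3*buf[0]))) ==> (s + 2*buf[1] + 8 == buf[cnt] - val - 4 <==> (s - 4 > 1 ==> arr[h] - 5 < 3*z + cnt)) must hold; in canonical form it is (s < -1 && (!(2*h > 3*buf[0] + 6))) ==> (2*buf[1] + s + val == buf[cnt] - 12 <==> (s > 5 ==> arr[h] < cnt + 3*z + 5)).
Before arr[1] := 3*s + 7: (s < -1 && (!(2*h > 3*buf[0] + 6))) ==> (2*buf[1] + s + val == buf[cnt] - 12 <==> (s > 5 ==> store(arr, 1, 3*s + 7)[h] < cnt + 3*z + 5))
Before skip: (s < -1 && (!(2*h > 3*buf[0] + 6))) ==> (2*buf[1] + s + val == buf[cnt] - 12 <==> (s > 5 ==> store(arr, 1, 3*s + 7)[h] < cnt + 3*z + 5))
Before cnt := h + 2: (s < -1 && (!(2*h > 3*buf[0] + 6))) ==> (2*buf[1] + s + val == buf[h + 2] - 12 <==> (s > 5 ==> store(arr, 1, 3*s + 7)[h] < h + 3*z + 7))
Before h := s + 3*arr[h + 1] + 6: (s < -1 && (!(6*arr[h + 1] + 2*s > 3*buf[0] - 6))) ==> (2*buf[1] + s + val == buf[3*arr[h + 1] + s + 8] - 12 <==> (s > 5 ==> store(arr, 1, 3*s + 7)[3*arr[h + 1] + s + 6] < 3*arr[h + 1] + s + 3*z + 13))
The weakest precondition is (s < -1 && (!(6*arr[h + 1] + 2*s > 3*buf[0] - 6))) ==> (2*buf[1] + s + val == buf[3*arr[h + 1] + s + 8] - 12 <==> (s > 5 ==> store(arr, 1, 3*s + 7)[3*arr[h + 1] + s + 6] < 3*arr[h + 1] + s + 3*z + 13)).
Check whether (s < -1 && (!(6*arr[h + 1] + 2*s > 3*buf[0] - 8))) ==> (2*buf[1] + s + val == buf[3*arr[h + 1] + s + 8] - 12 <==> (s > 5 ==> store(arr, 1, 3*s + 7)[3*arr[h + 1] + s + 6] < 3*arr[h + 1] + s + 3*z + 13)) implies it.
Countermodel: at the initial state arr = {[0] = 0, [1] = 0, [3] = 0, [5] = 0, elsewhere 0}, buf = {[0] = 0, [1] = 0, [3] = 0, [5] = 0, elsewhere 0}, h = -1, s = -3, val = -8, z = 0, the precondition holds but the weakest precondition fails.
Answer: invalid


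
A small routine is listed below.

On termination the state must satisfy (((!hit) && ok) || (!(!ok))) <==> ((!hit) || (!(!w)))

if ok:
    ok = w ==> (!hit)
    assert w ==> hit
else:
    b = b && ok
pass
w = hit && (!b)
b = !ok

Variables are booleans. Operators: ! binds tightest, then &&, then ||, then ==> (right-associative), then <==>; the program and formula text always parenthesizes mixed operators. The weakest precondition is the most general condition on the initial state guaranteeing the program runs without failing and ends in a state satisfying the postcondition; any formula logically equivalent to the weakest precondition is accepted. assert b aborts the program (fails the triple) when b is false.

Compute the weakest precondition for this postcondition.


Working backward. After the program, the postcondition (((!hit) && ok) || (!(!ok))) <==> ((!hit) || (!(!w))) must hold; in canonical form it is (((!hit) && ok) || ok) <==> ((!hit) || w).
Before b := !ok: (((!hit) && ok) || ok) <==> ((!hit) || w)
Before w := hit && (!b): (((!hit) && ok) || ok) <==> ((!hit) || (hit && (!b)))
Before skip: (((!hit) && ok) || ok) <==> ((!hit) || (hit && (!b)))
Then branch requires (w ==> hit) && ((((!hit) && (w ==> (!hit))) || (w ==> (!hit))) <==> ((!hit) || (hit && (!b)))); else branch requires (((!hit) && ok) || ok) <==> ((!hit) || (hit && (!(b && ok)))).
Before the if: (ok ==> ((w ==> hit) && ((((!hit) && (w ==> (!hit))) || (w ==> (!hit))) <==> ((!hit) || (hit && (!b)))))) && ((!ok) ==> ((((!hit) && ok) || ok) <==> ((!hit) || (hit && (!(b && ok))))))
Answer: WP = (ok ==> ((w ==> hit) && ((((!hit) && (w ==> (!hit))) || (w ==> (!hit))) <==> ((!hit) || (hit && (!b)))))) && ((!ok) ==> ((((!hit) && ok) || ok) <==> ((!hit) || (hit && (!(b && ok))))))


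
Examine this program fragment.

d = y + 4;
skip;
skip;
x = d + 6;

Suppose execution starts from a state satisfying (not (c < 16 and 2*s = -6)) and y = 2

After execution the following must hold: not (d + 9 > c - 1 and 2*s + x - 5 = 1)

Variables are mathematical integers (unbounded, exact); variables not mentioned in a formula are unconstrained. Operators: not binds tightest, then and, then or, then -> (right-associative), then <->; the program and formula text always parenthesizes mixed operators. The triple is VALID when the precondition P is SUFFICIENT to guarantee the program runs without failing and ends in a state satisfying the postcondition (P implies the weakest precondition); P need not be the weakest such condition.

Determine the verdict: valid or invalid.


Working backward. After the program, the postcondition not (d + 9 > c - 1 and 2*s + x - 5 = 1) must hold; in canonical form it is not (d > c - 10 and 2*s + x = 6).
Before x := d + 6: not (d > c - 10 and d + 2*s = 0)
Before skip: not (d > c - 10 and d + 2*s = 0)
Before skip: not (d > c - 10 and d + 2*s = 0)
Before d := y + 4: not (y > c - 14 and 2*s + y = -4)
The weakest precondition is not (y > c - 14 and 2*s + y = -4).
Check whether (not (c < 16 and 2*s = -6)) and y = 2 implies it.
Every state satisfying the precondition satisfies the weakest precondition: the implication holds.
Answer: valid


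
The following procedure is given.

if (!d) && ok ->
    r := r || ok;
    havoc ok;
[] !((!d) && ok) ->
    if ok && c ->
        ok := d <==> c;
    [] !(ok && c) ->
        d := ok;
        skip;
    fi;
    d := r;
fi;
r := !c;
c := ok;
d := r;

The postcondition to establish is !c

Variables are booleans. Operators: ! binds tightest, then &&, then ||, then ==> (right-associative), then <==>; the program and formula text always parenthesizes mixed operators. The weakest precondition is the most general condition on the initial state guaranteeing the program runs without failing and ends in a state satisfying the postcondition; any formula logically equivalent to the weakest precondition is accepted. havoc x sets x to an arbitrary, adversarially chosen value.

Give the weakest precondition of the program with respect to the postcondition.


Working backward. After the program, !c must hold.
Before d := r: !c
Before c := ok: !ok
Before r := !c: !ok
Then branch requires false; else branch requires ((ok && c) ==> (!(d <==> c))) && ((!(ok && c)) ==> (!ok)).
Before the if: (!((!d) && ok)) && ((!((!d) && ok)) ==> (((ok && c) ==> (!(d <==> c))) && ((!(ok && c)) ==> (!ok))))
Answer: WP = (!((!d) && ok)) && ((!((!d) && ok)) ==> (((ok && c) ==> (!(d <==> c))) && ((!(ok && c)) ==> (!ok))))


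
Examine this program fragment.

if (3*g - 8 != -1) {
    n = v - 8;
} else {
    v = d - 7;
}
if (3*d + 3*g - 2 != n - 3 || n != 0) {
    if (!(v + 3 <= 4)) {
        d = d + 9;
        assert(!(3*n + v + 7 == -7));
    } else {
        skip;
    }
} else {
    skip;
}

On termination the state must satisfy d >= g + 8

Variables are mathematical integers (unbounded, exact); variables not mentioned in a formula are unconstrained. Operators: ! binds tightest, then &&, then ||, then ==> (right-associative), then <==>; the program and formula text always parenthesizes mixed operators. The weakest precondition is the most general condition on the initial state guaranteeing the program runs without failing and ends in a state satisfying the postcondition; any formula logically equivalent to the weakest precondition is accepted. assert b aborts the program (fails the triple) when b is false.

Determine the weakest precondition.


Working backward. After the program, d >= g + 8 must hold.
Then branch requires ((!(v <= 1)) ==> ((!(3*n + v == -14)) && d >= g - 1)) && (v <= 1 ==> d >= g + 8); else branch requires d >= g + 8.
Before the if: ((3*d + 3*g != n - 1 || n != 0) ==> (((!(v <= 1)) ==> ((!(3*n + v == -14)) && d >= g - 1)) && (v <= 1 ==> d >= g + 8))) && ((!(3*d + 3*g != n - 1 || n != 0)) ==> d >= g + 8)
Then branch requires ((3*d + 3*g != v - 9 || v != 8) ==> (((!(v <= 1)) ==> ((!(4*v == 10)) && d >= g - 1)) && (v <= 1 ==> d >= g + 8))) && ((!(3*d + 3*g != v - 9 || v != 8)) ==> d >= g + 8); else branch requires ((3*d + 3*g != n - 1 || n != 0) ==> (((!(d <= 8)) ==> ((!(d + 3*n == -7)) && d >= g - 1)) && (d <= 8 ==> d >= g + 8))) && ((!(3*d + 3*g != n - 1 || n != 0)) ==> d >= g + 8).
Before the if: (3*g != 7 ==> (((3*d + 3*g != v - 9 || v != 8) ==> (((!(v <= 1)) ==> ((!(4*v == 10)) && d >= g - 1)) && (v <= 1 ==> d >= g + 8))) && ((!(3*d + 3*g != v - 9 || v != 8)) ==> d >= g + 8))) && ((!(3*g != 7)) ==> (((3*d + 3*g != n - 1 || n != 0) ==> (((!(d <= 8)) ==> ((!(d + 3*n == -7)) && d >= g - 1)) && (d <= 8 ==> d >= g + 8))) && ((!(3*d + 3*g != n - 1 || n != 0)) ==> d >= g + 8)))
Answer: WP = (3*g != 7 ==> (((3*d + 3*g != v - 9 || v != 8) ==> (((!(v <= 1)) ==> ((!(4*v == 10)) && d >= g - 1)) && (v <= 1 ==> d >= g + 8))) && ((!(3*d + 3*g != v - 9 || v != 8)) ==> d >= g + 8))) && ((!(3*g != 7)) ==> (((3*d + 3*g != n - 1 || n != 0) ==> (((!(d <= 8)) ==> ((!(d + 3*n == -7)) && d >= g - 1)) && (d <= 8 ==> d >= g + 8))) && ((!(3*d + 3*g != n - 1 || n != 0)) ==> d >= g + 8)))
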